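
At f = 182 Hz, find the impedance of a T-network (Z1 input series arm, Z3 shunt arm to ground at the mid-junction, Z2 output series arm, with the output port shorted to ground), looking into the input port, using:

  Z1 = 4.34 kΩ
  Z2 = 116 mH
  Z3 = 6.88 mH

Step 1 — Angular frequency: ω = 2π·f = 2π·182 = 1144 rad/s.
Step 2 — Component impedances:
  Z1: Z = R = 4340 Ω
  Z2: Z = jωL = j·1144·0.116 = 0 + j132.7 Ω
  Z3: Z = jωL = j·1144·0.00688 = 0 + j7.868 Ω
Step 3 — With the output port shorted to ground, the output series arm Z2 runs from the junction to ground; the shunt arm Z3 also runs from the junction to ground. They appear in parallel: Z3 || Z2 = 0 + j7.427 Ω.
Step 4 — Series with input arm Z1: Z_in = Z1 + (Z3 || Z2) = 4340 + j7.427 Ω = 4340∠0.1° Ω.

Z = 4340 + j7.427 Ω = 4340∠0.1° Ω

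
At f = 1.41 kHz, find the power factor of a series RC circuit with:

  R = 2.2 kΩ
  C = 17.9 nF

Step 1 — Angular frequency: ω = 2π·f = 2π·1410 = 8859 rad/s.
Step 2 — Component impedances:
  R: Z = R = 2200 Ω
  C: Z = 1/(jωC) = -j/(ω·C) = 0 - j6306 Ω
Step 3 — Series combination: Z_total = R + C = 2200 - j6306 Ω = 6679∠-70.8° Ω.
Step 4 — Power factor: PF = cos(φ) = Re(Z)/|Z| = 2200/6679 = 0.3294.
Step 5 — Type: Im(Z) = -6306 ⇒ leading (phase φ = -70.8°).

PF = 0.3294 (leading, φ = -70.8°)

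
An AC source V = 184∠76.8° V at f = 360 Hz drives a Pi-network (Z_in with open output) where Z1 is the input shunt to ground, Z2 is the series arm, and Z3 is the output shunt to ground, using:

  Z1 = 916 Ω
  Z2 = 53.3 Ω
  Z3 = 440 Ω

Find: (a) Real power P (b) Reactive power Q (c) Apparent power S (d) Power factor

Step 1 — Angular frequency: ω = 2π·f = 2π·360 = 2262 rad/s.
Step 2 — Component impedances:
  Z1: Z = R = 916 Ω
  Z2: Z = R = 53.3 Ω
  Z3: Z = R = 440 Ω
Step 3 — With open output, the series arm Z2 and the output shunt Z3 appear in series to ground: Z2 + Z3 = 493.3 Ω.
Step 4 — Parallel with input shunt Z1: Z_in = Z1 || (Z2 + Z3) = 320.6 Ω = 320.6∠0.0° Ω.
Step 5 — Source phasor: V = 184∠76.8° V = 42.02 + j179.1 V.
Step 6 — Current: I = V / Z = 0.131 + j0.5587 A = 0.5739∠76.8° A.
Step 7 — Complex power: S = V·I* = 105.6 VA.
Step 8 — Real power: P = Re(S) = 105.6 W.
Step 9 — Reactive power: Q = Im(S) = 0 VAR.
Step 10 — Apparent power: |S| = 105.6 VA.
Step 11 — Power factor: PF = P/|S| = 1 (unity).

(a) P = 105.6 W  (b) Q = 0 VAR  (c) S = 105.6 VA  (d) PF = 1 (unity)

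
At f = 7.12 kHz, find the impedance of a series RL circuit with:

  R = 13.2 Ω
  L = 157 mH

Step 1 — Angular frequency: ω = 2π·f = 2π·7120 = 4.474e+04 rad/s.
Step 2 — Component impedances:
  R: Z = R = 13.2 Ω
  L: Z = jωL = j·4.474e+04·0.157 = 0 + j7024 Ω
Step 3 — Series combination: Z_total = R + L = 13.2 + j7024 Ω = 7024∠89.9° Ω.

Z = 13.2 + j7024 Ω = 7024∠89.9° Ω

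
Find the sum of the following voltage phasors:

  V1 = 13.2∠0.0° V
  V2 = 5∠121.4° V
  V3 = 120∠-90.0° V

Step 1 — Convert each phasor to rectangular form:
  V1 = 13.2·(cos(0.0°) + j·sin(0.0°)) = 13.2 V
  V2 = 5·(cos(121.4°) + j·sin(121.4°)) = -2.605 + j4.268 V
  V3 = 120·(cos(-90.0°) + j·sin(-90.0°)) = 0 - j120 V
Step 2 — Sum components: V_total = 10.59 - j115.7 V.
Step 3 — Convert to polar: |V_total| = 116.2 V, ∠V_total = -84.8°.

V_total = 116.2∠-84.8° V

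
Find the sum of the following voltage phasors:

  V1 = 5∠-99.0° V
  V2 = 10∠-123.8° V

Step 1 — Convert each phasor to rectangular form:
  V1 = 5·(cos(-99.0°) + j·sin(-99.0°)) = -0.7822 - j4.938 V
  V2 = 10·(cos(-123.8°) + j·sin(-123.8°)) = -5.563 - j8.31 V
Step 2 — Sum components: V_total = -6.345 - j13.25 V.
Step 3 — Convert to polar: |V_total| = 14.69 V, ∠V_total = -115.6°.

V_total = 14.69∠-115.6° V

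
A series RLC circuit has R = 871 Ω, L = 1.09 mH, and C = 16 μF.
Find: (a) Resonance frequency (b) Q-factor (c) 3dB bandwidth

Step 1 — Resonance: ω₀ = 1/√(LC) = 1/√(0.00109·1.6e-05) = 7572 rad/s.
Step 2 — f₀ = ω₀/(2π) = 1205 Hz.
Step 3 — Series Q: Q = ω₀L/R = 7572·0.00109/871 = 0.009476.
Step 4 — Bandwidth: Δω = ω₀/Q = 7.991e+05 rad/s; BW = Δω/(2π) = 1.272e+05 Hz.

(a) f₀ = 1205 Hz  (b) Q = 0.009476  (c) BW = 1.272e+05 Hz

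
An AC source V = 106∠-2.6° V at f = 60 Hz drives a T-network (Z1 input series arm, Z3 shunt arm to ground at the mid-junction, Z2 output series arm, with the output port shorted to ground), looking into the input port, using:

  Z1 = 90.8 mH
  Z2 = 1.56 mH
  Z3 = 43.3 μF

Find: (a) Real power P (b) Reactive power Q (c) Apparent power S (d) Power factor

Step 1 — Angular frequency: ω = 2π·f = 2π·60 = 377 rad/s.
Step 2 — Component impedances:
  Z1: Z = jωL = j·377·0.0908 = 0 + j34.23 Ω
  Z2: Z = jωL = j·377·0.00156 = 0 + j0.5881 Ω
  Z3: Z = 1/(jωC) = -j/(ω·C) = 0 - j61.26 Ω
Step 3 — With the output port shorted to ground, the output series arm Z2 runs from the junction to ground; the shunt arm Z3 also runs from the junction to ground. They appear in parallel: Z3 || Z2 = 0 + j0.5938 Ω.
Step 4 — Series with input arm Z1: Z_in = Z1 + (Z3 || Z2) = 0 + j34.82 Ω = 34.82∠90.0° Ω.
Step 5 — Source phasor: V = 106∠-2.6° V = 105.9 - j4.808 V.
Step 6 — Current: I = V / Z = -0.1381 - j3.041 A = 3.044∠-92.6° A.
Step 7 — Complex power: S = V·I* = 0 + j322.6 VA.
Step 8 — Real power: P = Re(S) = 0 W.
Step 9 — Reactive power: Q = Im(S) = 322.6 VAR.
Step 10 — Apparent power: |S| = 322.6 VA.
Step 11 — Power factor: PF = P/|S| = 0 (lagging).

(a) P = 0 W  (b) Q = 322.6 VAR  (c) S = 322.6 VA  (d) PF = 0 (lagging)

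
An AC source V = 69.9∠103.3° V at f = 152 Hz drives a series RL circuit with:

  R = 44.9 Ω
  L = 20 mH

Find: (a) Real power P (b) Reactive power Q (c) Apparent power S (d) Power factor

Step 1 — Angular frequency: ω = 2π·f = 2π·152 = 955 rad/s.
Step 2 — Component impedances:
  R: Z = R = 44.9 Ω
  L: Z = jωL = j·955·0.02 = 0 + j19.1 Ω
Step 3 — Series combination: Z_total = R + L = 44.9 + j19.1 Ω = 48.79∠23.0° Ω.
Step 4 — Source phasor: V = 69.9∠103.3° V = -16.08 + j68.03 V.
Step 5 — Current: I = V / Z = 0.2425 + j1.412 A = 1.433∠80.3° A.
Step 6 — Complex power: S = V·I* = 92.14 + j39.2 VA.
Step 7 — Real power: P = Re(S) = 92.14 W.
Step 8 — Reactive power: Q = Im(S) = 39.2 VAR.
Step 9 — Apparent power: |S| = 100.1 VA.
Step 10 — Power factor: PF = P/|S| = 0.9202 (lagging).

(a) P = 92.14 W  (b) Q = 39.2 VAR  (c) S = 100.1 VA  (d) PF = 0.9202 (lagging)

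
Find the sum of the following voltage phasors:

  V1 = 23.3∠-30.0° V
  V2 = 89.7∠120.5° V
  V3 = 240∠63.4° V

Step 1 — Convert each phasor to rectangular form:
  V1 = 23.3·(cos(-30.0°) + j·sin(-30.0°)) = 20.18 - j11.65 V
  V2 = 89.7·(cos(120.5°) + j·sin(120.5°)) = -45.53 + j77.29 V
  V3 = 240·(cos(63.4°) + j·sin(63.4°)) = 107.5 + j214.6 V
Step 2 — Sum components: V_total = 82.11 + j280.2 V.
Step 3 — Convert to polar: |V_total| = 292 V, ∠V_total = 73.7°.

V_total = 292∠73.7° V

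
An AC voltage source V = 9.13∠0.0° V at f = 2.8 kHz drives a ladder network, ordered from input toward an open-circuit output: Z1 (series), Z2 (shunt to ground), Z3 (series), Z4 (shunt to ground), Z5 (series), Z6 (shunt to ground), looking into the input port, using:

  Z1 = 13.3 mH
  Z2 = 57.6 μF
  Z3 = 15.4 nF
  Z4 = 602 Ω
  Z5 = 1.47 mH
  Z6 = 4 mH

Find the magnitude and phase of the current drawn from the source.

Step 1 — Angular frequency: ω = 2π·f = 2π·2800 = 1.759e+04 rad/s.
Step 2 — Component impedances:
  Z1: Z = jωL = j·1.759e+04·0.0133 = 0 + j234 Ω
  Z2: Z = 1/(jωC) = -j/(ω·C) = 0 - j0.9868 Ω
  Z3: Z = 1/(jωC) = -j/(ω·C) = 0 - j3691 Ω
  Z4: Z = R = 602 Ω
  Z5: Z = jωL = j·1.759e+04·0.00147 = 0 + j25.86 Ω
  Z6: Z = jωL = j·1.759e+04·0.004 = 0 + j70.37 Ω
Step 3 — Ladder network (open output): work backward from the far end, alternating series and parallel combinations. Z_in = 1.128e-06 + j233 Ω = 233∠90.0° Ω.
Step 4 — Source phasor: V = 9.13∠0.0° V = 9.13 V.
Step 5 — Ohm's law: I = V / Z_total = (9.13) / (1.128e-06 + j233) = 1.897e-10 - j0.03918 A.
Step 6 — Convert to polar: |I| = 0.03918 A, ∠I = -90.0°.

I = 0.03918∠-90.0° A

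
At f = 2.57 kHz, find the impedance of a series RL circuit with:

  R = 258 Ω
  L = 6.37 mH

Step 1 — Angular frequency: ω = 2π·f = 2π·2570 = 1.615e+04 rad/s.
Step 2 — Component impedances:
  R: Z = R = 258 Ω
  L: Z = jωL = j·1.615e+04·0.00637 = 0 + j102.9 Ω
Step 3 — Series combination: Z_total = R + L = 258 + j102.9 Ω = 277.7∠21.7° Ω.

Z = 258 + j102.9 Ω = 277.7∠21.7° Ω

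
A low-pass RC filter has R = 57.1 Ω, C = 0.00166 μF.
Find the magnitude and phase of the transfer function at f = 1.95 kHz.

Step 1 — Angular frequency: ω = 2π·1950 = 1.225e+04 rad/s.
Step 2 — Transfer function: H(jω) = 1/(1 + jωRC).
Step 3 — Denominator: 1 + jωRC = 1 + j·1.225e+04·57.1·1.66e-09 = 1 + j0.001161.
Step 4 — H = 1 - j0.001161.
Step 5 — Magnitude: |H| = 1 (-0.0 dB); phase: φ = -0.1°.

|H| = 1 (-0.0 dB), φ = -0.1°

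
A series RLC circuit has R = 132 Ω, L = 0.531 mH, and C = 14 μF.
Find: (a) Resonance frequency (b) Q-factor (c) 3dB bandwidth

Step 1 — Resonance condition Im(Z)=0 gives ω₀ = 1/√(LC).
Step 2 — ω₀ = 1/√(0.000531·1.4e-05) = 1.16e+04 rad/s.
Step 3 — f₀ = ω₀/(2π) = 1846 Hz.
Step 4 — Series Q: Q = ω₀L/R = 1.16e+04·0.000531/132 = 0.04666.
Step 5 — 3dB bandwidth: Δω = ω₀/Q = 2.486e+05 rad/s; BW = Δω/(2π) = 3.956e+04 Hz.

(a) f₀ = 1846 Hz  (b) Q = 0.04666  (c) BW = 3.956e+04 Hz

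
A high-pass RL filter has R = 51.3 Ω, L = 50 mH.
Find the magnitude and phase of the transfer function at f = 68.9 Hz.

Step 1 — Angular frequency: ω = 2π·68.9 = 432.9 rad/s.
Step 2 — Transfer function: H(jω) = jωL/(R + jωL).
Step 3 — Numerator jωL = j·21.65; denominator R + jωL = 51.3 + j21.65.
Step 4 — H = 0.1511 + j0.3582.
Step 5 — Magnitude: |H| = 0.3888 (-8.2 dB); phase: φ = 67.1°.

|H| = 0.3888 (-8.2 dB), φ = 67.1°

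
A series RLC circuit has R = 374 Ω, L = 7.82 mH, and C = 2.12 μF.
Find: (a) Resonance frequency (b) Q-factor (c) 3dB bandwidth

Step 1 — Resonance condition Im(Z)=0 gives ω₀ = 1/√(LC).
Step 2 — ω₀ = 1/√(0.00782·2.12e-06) = 7767 rad/s.
Step 3 — f₀ = ω₀/(2π) = 1236 Hz.
Step 4 — Series Q: Q = ω₀L/R = 7767·0.00782/374 = 0.1624.
Step 5 — 3dB bandwidth: Δω = ω₀/Q = 4.783e+04 rad/s; BW = Δω/(2π) = 7612 Hz.

(a) f₀ = 1236 Hz  (b) Q = 0.1624  (c) BW = 7612 Hz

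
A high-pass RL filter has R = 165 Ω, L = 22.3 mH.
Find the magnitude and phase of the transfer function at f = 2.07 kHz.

Step 1 — Angular frequency: ω = 2π·2070 = 1.301e+04 rad/s.
Step 2 — Transfer function: H(jω) = jωL/(R + jωL).
Step 3 — Numerator jωL = j·290; denominator R + jωL = 165 + j290.
Step 4 — H = 0.7555 + j0.4298.
Step 5 — Magnitude: |H| = 0.8692 (-1.2 dB); phase: φ = 29.6°.

|H| = 0.8692 (-1.2 dB), φ = 29.6°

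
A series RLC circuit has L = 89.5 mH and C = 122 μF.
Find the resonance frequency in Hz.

Step 1 — Resonance condition Im(Z)=0 gives ω₀ = 1/√(LC).
Step 2 — ω₀ = 1/√(0.0895·0.000122) = 302.6 rad/s.
Step 3 — f₀ = ω₀/(2π) = 48.16 Hz.

f₀ = 48.16 Hz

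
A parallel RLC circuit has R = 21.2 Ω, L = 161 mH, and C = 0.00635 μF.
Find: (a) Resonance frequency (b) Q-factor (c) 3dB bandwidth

Step 1 — Resonance: ω₀ = 1/√(LC) = 1/√(0.161·6.35e-09) = 3.128e+04 rad/s.
Step 2 — f₀ = ω₀/(2π) = 4978 Hz.
Step 3 — Parallel Q: Q = R/(ω₀L) = 21.2/(3.128e+04·0.161) = 0.00421.
Step 4 — Bandwidth: Δω = ω₀/Q = 7.428e+06 rad/s; BW = Δω/(2π) = 1.182e+06 Hz.

(a) f₀ = 4978 Hz  (b) Q = 0.00421  (c) BW = 1.182e+06 Hz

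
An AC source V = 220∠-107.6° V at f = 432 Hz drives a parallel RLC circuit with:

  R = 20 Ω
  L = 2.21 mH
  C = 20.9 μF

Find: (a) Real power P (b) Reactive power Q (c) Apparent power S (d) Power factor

Step 1 — Angular frequency: ω = 2π·f = 2π·432 = 2714 rad/s.
Step 2 — Component impedances:
  R: Z = R = 20 Ω
  L: Z = jωL = j·2714·0.00221 = 0 + j5.999 Ω
  C: Z = 1/(jωC) = -j/(ω·C) = 0 - j17.63 Ω
Step 3 — Parallel combination: 1/Z_total = 1/R + 1/L + 1/C; Z_total = 3.426 + j7.535 Ω = 8.278∠65.6° Ω.
Step 4 — Source phasor: V = 220∠-107.6° V = -66.52 - j209.7 V.
Step 5 — Current: I = V / Z = -26.39 - j3.169 A = 26.58∠-173.2° A.
Step 6 — Complex power: S = V·I* = 2420 + j5323 VA.
Step 7 — Real power: P = Re(S) = 2420 W.
Step 8 — Reactive power: Q = Im(S) = 5323 VAR.
Step 9 — Apparent power: |S| = 5847 VA.
Step 10 — Power factor: PF = P/|S| = 0.4139 (lagging).

(a) P = 2420 W  (b) Q = 5323 VAR  (c) S = 5847 VA  (d) PF = 0.4139 (lagging)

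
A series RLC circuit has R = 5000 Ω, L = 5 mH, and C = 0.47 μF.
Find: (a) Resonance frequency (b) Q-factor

Step 1 — Resonance condition Im(Z)=0 gives ω₀ = 1/√(LC).
Step 2 — ω₀ = 1/√(0.005·4.7e-07) = 2.063e+04 rad/s.
Step 3 — f₀ = ω₀/(2π) = 3283 Hz.
Step 4 — Series Q: Q = ω₀L/R = 2.063e+04·0.005/5000 = 0.02063.

(a) f₀ = 3283 Hz  (b) Q = 0.02063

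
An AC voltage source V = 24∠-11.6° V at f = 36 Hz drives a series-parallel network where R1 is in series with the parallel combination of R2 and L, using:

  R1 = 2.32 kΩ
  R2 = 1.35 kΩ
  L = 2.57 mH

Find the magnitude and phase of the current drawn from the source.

Step 1 — Angular frequency: ω = 2π·f = 2π·36 = 226.2 rad/s.
Step 2 — Component impedances:
  R1: Z = R = 2320 Ω
  R2: Z = R = 1350 Ω
  L: Z = jωL = j·226.2·0.00257 = 0 + j0.5813 Ω
Step 3 — Parallel branch: R2 || L = 1/(1/R2 + 1/L) = 0.0002503 + j0.5813 Ω.
Step 4 — Series with R1: Z_total = R1 + (R2 || L) = 2320 + j0.5813 Ω = 2320∠0.0° Ω.
Step 5 — Source phasor: V = 24∠-11.6° V = 23.51 - j4.826 V.
Step 6 — Ohm's law: I = V / Z_total = (23.51 - j4.826) / (2320 + j0.5813) = 0.01013 - j0.002083 A.
Step 7 — Convert to polar: |I| = 0.01034 A, ∠I = -11.6°.

I = 0.01034∠-11.6° A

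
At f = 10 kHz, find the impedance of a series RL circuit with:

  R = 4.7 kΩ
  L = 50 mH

Step 1 — Angular frequency: ω = 2π·f = 2π·1e+04 = 6.283e+04 rad/s.
Step 2 — Component impedances:
  R: Z = R = 4700 Ω
  L: Z = jωL = j·6.283e+04·0.05 = 0 + j3142 Ω
Step 3 — Series combination: Z_total = R + L = 4700 + j3142 Ω = 5653∠33.8° Ω.

Z = 4700 + j3142 Ω = 5653∠33.8° Ω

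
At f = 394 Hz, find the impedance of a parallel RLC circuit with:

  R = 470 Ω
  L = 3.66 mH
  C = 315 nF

Step 1 — Angular frequency: ω = 2π·f = 2π·394 = 2476 rad/s.
Step 2 — Component impedances:
  R: Z = R = 470 Ω
  L: Z = jωL = j·2476·0.00366 = 0 + j9.061 Ω
  C: Z = 1/(jωC) = -j/(ω·C) = 0 - j1282 Ω
Step 3 — Parallel combination: 1/Z_total = 1/R + 1/L + 1/C; Z_total = 0.1771 + j9.122 Ω = 9.123∠88.9° Ω.

Z = 0.1771 + j9.122 Ω = 9.123∠88.9° Ω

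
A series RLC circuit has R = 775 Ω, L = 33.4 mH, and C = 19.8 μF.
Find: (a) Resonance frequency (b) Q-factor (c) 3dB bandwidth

Step 1 — Resonance: ω₀ = 1/√(LC) = 1/√(0.0334·1.98e-05) = 1230 rad/s.
Step 2 — f₀ = ω₀/(2π) = 195.7 Hz.
Step 3 — Series Q: Q = ω₀L/R = 1230·0.0334/775 = 0.053.
Step 4 — Bandwidth: Δω = ω₀/Q = 2.32e+04 rad/s; BW = Δω/(2π) = 3693 Hz.

(a) f₀ = 195.7 Hz  (b) Q = 0.053  (c) BW = 3693 Hz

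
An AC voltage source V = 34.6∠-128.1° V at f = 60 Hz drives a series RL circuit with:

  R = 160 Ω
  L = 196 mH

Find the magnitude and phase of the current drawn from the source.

Step 1 — Angular frequency: ω = 2π·f = 2π·60 = 377 rad/s.
Step 2 — Component impedances:
  R: Z = R = 160 Ω
  L: Z = jωL = j·377·0.196 = 0 + j73.89 Ω
Step 3 — Series combination: Z_total = R + L = 160 + j73.89 Ω = 176.2∠24.8° Ω.
Step 4 — Source phasor: V = 34.6∠-128.1° V = -21.35 - j27.23 V.
Step 5 — Ohm's law: I = V / Z_total = (-21.35 - j27.23) / (160 + j73.89) = -0.1748 - j0.08947 A.
Step 6 — Convert to polar: |I| = 0.1963 A, ∠I = -152.9°.

I = 0.1963∠-152.9° A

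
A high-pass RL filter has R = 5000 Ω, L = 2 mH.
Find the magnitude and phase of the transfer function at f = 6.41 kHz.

Step 1 — Angular frequency: ω = 2π·6410 = 4.028e+04 rad/s.
Step 2 — Transfer function: H(jω) = jωL/(R + jωL).
Step 3 — Numerator jωL = j·80.55; denominator R + jωL = 5000 + j80.55.
Step 4 — H = 0.0002595 + j0.01611.
Step 5 — Magnitude: |H| = 0.01611 (-35.9 dB); phase: φ = 89.1°.

|H| = 0.01611 (-35.9 dB), φ = 89.1°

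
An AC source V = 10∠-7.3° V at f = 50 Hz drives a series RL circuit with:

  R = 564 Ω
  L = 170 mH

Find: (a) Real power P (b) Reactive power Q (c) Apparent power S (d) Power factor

Step 1 — Angular frequency: ω = 2π·f = 2π·50 = 314.2 rad/s.
Step 2 — Component impedances:
  R: Z = R = 564 Ω
  L: Z = jωL = j·314.2·0.17 = 0 + j53.41 Ω
Step 3 — Series combination: Z_total = R + L = 564 + j53.41 Ω = 566.5∠5.4° Ω.
Step 4 — Source phasor: V = 10∠-7.3° V = 9.919 - j1.271 V.
Step 5 — Current: I = V / Z = 0.01722 - j0.003883 A = 0.01765∠-12.7° A.
Step 6 — Complex power: S = V·I* = 0.1757 + j0.01664 VA.
Step 7 — Real power: P = Re(S) = 0.1757 W.
Step 8 — Reactive power: Q = Im(S) = 0.01664 VAR.
Step 9 — Apparent power: |S| = 0.1765 VA.
Step 10 — Power factor: PF = P/|S| = 0.9955 (lagging).

(a) P = 0.1757 W  (b) Q = 0.01664 VAR  (c) S = 0.1765 VA  (d) PF = 0.9955 (lagging)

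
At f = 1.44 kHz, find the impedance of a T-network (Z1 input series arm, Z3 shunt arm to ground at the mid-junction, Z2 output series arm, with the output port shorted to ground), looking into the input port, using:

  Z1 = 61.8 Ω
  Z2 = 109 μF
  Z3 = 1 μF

Step 1 — Angular frequency: ω = 2π·f = 2π·1440 = 9048 rad/s.
Step 2 — Component impedances:
  Z1: Z = R = 61.8 Ω
  Z2: Z = 1/(jωC) = -j/(ω·C) = 0 - j1.014 Ω
  Z3: Z = 1/(jωC) = -j/(ω·C) = 0 - j110.5 Ω
Step 3 — With the output port shorted to ground, the output series arm Z2 runs from the junction to ground; the shunt arm Z3 also runs from the junction to ground. They appear in parallel: Z3 || Z2 = 0 - j1.005 Ω.
Step 4 — Series with input arm Z1: Z_in = Z1 + (Z3 || Z2) = 61.8 - j1.005 Ω = 61.81∠-0.9° Ω.

Z = 61.8 - j1.005 Ω = 61.81∠-0.9° Ω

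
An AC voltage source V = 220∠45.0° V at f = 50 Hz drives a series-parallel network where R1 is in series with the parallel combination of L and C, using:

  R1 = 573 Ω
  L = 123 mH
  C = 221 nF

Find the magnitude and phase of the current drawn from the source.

Step 1 — Angular frequency: ω = 2π·f = 2π·50 = 314.2 rad/s.
Step 2 — Component impedances:
  R1: Z = R = 573 Ω
  L: Z = jωL = j·314.2·0.123 = 0 + j38.64 Ω
  C: Z = 1/(jωC) = -j/(ω·C) = 0 - j1.44e+04 Ω
Step 3 — Parallel branch: L || C = 1/(1/L + 1/C) = 0 + j38.75 Ω.
Step 4 — Series with R1: Z_total = R1 + (L || C) = 573 + j38.75 Ω = 574.3∠3.9° Ω.
Step 5 — Source phasor: V = 220∠45.0° V = 155.6 + j155.6 V.
Step 6 — Ohm's law: I = V / Z_total = (155.6 + j155.6) / (573 + j38.75) = 0.2885 + j0.252 A.
Step 7 — Convert to polar: |I| = 0.3831 A, ∠I = 41.1°.

I = 0.3831∠41.1° A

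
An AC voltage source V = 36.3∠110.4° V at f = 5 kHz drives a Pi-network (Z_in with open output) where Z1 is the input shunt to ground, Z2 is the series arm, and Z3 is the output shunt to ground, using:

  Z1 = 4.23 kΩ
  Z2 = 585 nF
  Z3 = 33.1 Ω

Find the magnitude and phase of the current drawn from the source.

Step 1 — Angular frequency: ω = 2π·f = 2π·5000 = 3.142e+04 rad/s.
Step 2 — Component impedances:
  Z1: Z = R = 4230 Ω
  Z2: Z = 1/(jωC) = -j/(ω·C) = 0 - j54.41 Ω
  Z3: Z = R = 33.1 Ω
Step 3 — With open output, the series arm Z2 and the output shunt Z3 appear in series to ground: Z2 + Z3 = 33.1 - j54.41 Ω.
Step 4 — Parallel with input shunt Z1: Z_in = Z1 || (Z2 + Z3) = 33.53 - j53.56 Ω = 63.19∠-58.0° Ω.
Step 5 — Source phasor: V = 36.3∠110.4° V = -12.65 + j34.02 V.
Step 6 — Ohm's law: I = V / Z_total = (-12.65 + j34.02) / (33.53 - j53.56) = -0.5626 + j0.1159 A.
Step 7 — Convert to polar: |I| = 0.5745 A, ∠I = 168.4°.

I = 0.5745∠168.4° A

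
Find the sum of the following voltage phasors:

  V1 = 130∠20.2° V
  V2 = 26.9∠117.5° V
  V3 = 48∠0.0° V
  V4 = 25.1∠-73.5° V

Step 1 — Convert each phasor to rectangular form:
  V1 = 130·(cos(20.2°) + j·sin(20.2°)) = 122 + j44.89 V
  V2 = 26.9·(cos(117.5°) + j·sin(117.5°)) = -12.42 + j23.86 V
  V3 = 48·(cos(0.0°) + j·sin(0.0°)) = 48 V
  V4 = 25.1·(cos(-73.5°) + j·sin(-73.5°)) = 7.129 - j24.07 V
Step 2 — Sum components: V_total = 164.7 + j44.68 V.
Step 3 — Convert to polar: |V_total| = 170.7 V, ∠V_total = 15.2°.

V_total = 170.7∠15.2° V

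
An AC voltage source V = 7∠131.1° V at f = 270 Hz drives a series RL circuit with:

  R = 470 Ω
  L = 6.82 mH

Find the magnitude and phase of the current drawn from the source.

Step 1 — Angular frequency: ω = 2π·f = 2π·270 = 1696 rad/s.
Step 2 — Component impedances:
  R: Z = R = 470 Ω
  L: Z = jωL = j·1696·0.00682 = 0 + j11.57 Ω
Step 3 — Series combination: Z_total = R + L = 470 + j11.57 Ω = 470.1∠1.4° Ω.
Step 4 — Source phasor: V = 7∠131.1° V = -4.602 + j5.275 V.
Step 5 — Ohm's law: I = V / Z_total = (-4.602 + j5.275) / (470 + j11.57) = -0.009509 + j0.01146 A.
Step 6 — Convert to polar: |I| = 0.01489 A, ∠I = 129.7°.

I = 0.01489∠129.7° A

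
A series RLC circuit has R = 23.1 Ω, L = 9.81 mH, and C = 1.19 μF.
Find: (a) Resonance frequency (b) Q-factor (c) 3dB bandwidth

Step 1 — Resonance condition Im(Z)=0 gives ω₀ = 1/√(LC).
Step 2 — ω₀ = 1/√(0.00981·1.19e-06) = 9255 rad/s.
Step 3 — f₀ = ω₀/(2π) = 1473 Hz.
Step 4 — Series Q: Q = ω₀L/R = 9255·0.00981/23.1 = 3.931.
Step 5 — 3dB bandwidth: Δω = ω₀/Q = 2355 rad/s; BW = Δω/(2π) = 374.8 Hz.

(a) f₀ = 1473 Hz  (b) Q = 3.931  (c) BW = 374.8 Hz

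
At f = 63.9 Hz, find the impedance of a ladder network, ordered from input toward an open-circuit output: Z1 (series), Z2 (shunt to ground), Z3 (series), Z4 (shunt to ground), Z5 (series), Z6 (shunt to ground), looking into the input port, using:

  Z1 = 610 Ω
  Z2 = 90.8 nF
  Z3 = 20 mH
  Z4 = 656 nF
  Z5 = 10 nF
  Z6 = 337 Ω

Step 1 — Angular frequency: ω = 2π·f = 2π·63.9 = 401.5 rad/s.
Step 2 — Component impedances:
  Z1: Z = R = 610 Ω
  Z2: Z = 1/(jωC) = -j/(ω·C) = 0 - j2.743e+04 Ω
  Z3: Z = jωL = j·401.5·0.02 = 0 + j8.03 Ω
  Z4: Z = 1/(jωC) = -j/(ω·C) = 0 - j3797 Ω
  Z5: Z = 1/(jωC) = -j/(ω·C) = 0 - j2.491e+05 Ω
  Z6: Z = R = 337 Ω
Step 3 — Ladder network (open output): work backward from the far end, alternating series and parallel combinations. Z_in = 610.1 - j3285 Ω = 3341∠-79.5° Ω.

Z = 610.1 - j3285 Ω = 3341∠-79.5° Ω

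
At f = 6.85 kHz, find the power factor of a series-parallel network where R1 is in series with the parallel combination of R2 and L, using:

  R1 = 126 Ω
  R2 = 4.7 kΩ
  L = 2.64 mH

Step 1 — Angular frequency: ω = 2π·f = 2π·6850 = 4.304e+04 rad/s.
Step 2 — Component impedances:
  R1: Z = R = 126 Ω
  R2: Z = R = 4700 Ω
  L: Z = jωL = j·4.304e+04·0.00264 = 0 + j113.6 Ω
Step 3 — Parallel branch: R2 || L = 1/(1/R2 + 1/L) = 2.745 + j113.6 Ω.
Step 4 — Series with R1: Z_total = R1 + (R2 || L) = 128.7 + j113.6 Ω = 171.7∠41.4° Ω.
Step 5 — Power factor: PF = cos(φ) = Re(Z)/|Z| = 128.75/171.67 = 0.75.
Step 6 — Type: Im(Z) = 113.6 ⇒ lagging (phase φ = 41.4°).

PF = 0.75 (lagging, φ = 41.4°)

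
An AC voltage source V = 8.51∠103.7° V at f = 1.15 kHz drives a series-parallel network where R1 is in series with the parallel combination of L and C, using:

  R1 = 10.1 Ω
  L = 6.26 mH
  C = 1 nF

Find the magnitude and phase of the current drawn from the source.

Step 1 — Angular frequency: ω = 2π·f = 2π·1150 = 7226 rad/s.
Step 2 — Component impedances:
  R1: Z = R = 10.1 Ω
  L: Z = jωL = j·7226·0.00626 = 0 + j45.23 Ω
  C: Z = 1/(jωC) = -j/(ω·C) = 0 - j1.384e+05 Ω
Step 3 — Parallel branch: L || C = 1/(1/L + 1/C) = 0 + j45.25 Ω.
Step 4 — Series with R1: Z_total = R1 + (L || C) = 10.1 + j45.25 Ω = 46.36∠77.4° Ω.
Step 5 — Source phasor: V = 8.51∠103.7° V = -2.015 + j8.268 V.
Step 6 — Ohm's law: I = V / Z_total = (-2.015 + j8.268) / (10.1 + j45.25) = 0.1646 + j0.08128 A.
Step 7 — Convert to polar: |I| = 0.1836 A, ∠I = 26.3°.

I = 0.1836∠26.3° A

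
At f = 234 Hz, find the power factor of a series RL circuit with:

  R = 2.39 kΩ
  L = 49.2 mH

Step 1 — Angular frequency: ω = 2π·f = 2π·234 = 1470 rad/s.
Step 2 — Component impedances:
  R: Z = R = 2390 Ω
  L: Z = jωL = j·1470·0.0492 = 0 + j72.34 Ω
Step 3 — Series combination: Z_total = R + L = 2390 + j72.34 Ω = 2391∠1.7° Ω.
Step 4 — Power factor: PF = cos(φ) = Re(Z)/|Z| = 2390/2391.1 = 0.9995.
Step 5 — Type: Im(Z) = 72.34 ⇒ lagging (phase φ = 1.7°).

PF = 0.9995 (lagging, φ = 1.7°)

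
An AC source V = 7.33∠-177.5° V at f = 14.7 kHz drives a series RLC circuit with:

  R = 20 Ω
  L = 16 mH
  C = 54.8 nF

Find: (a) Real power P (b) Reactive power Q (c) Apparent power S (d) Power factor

Step 1 — Angular frequency: ω = 2π·f = 2π·1.47e+04 = 9.236e+04 rad/s.
Step 2 — Component impedances:
  R: Z = R = 20 Ω
  L: Z = jωL = j·9.236e+04·0.016 = 0 + j1478 Ω
  C: Z = 1/(jωC) = -j/(ω·C) = 0 - j197.6 Ω
Step 3 — Series combination: Z_total = R + L + C = 20 + j1280 Ω = 1280∠89.1° Ω.
Step 4 — Source phasor: V = 7.33∠-177.5° V = -7.323 - j0.3197 V.
Step 5 — Current: I = V / Z = -0.000339 + j0.005715 A = 0.005725∠93.4° A.
Step 6 — Complex power: S = V·I* = 0.0006555 + j0.04196 VA.
Step 7 — Real power: P = Re(S) = 0.0006555 W.
Step 8 — Reactive power: Q = Im(S) = 0.04196 VAR.
Step 9 — Apparent power: |S| = 0.04196 VA.
Step 10 — Power factor: PF = P/|S| = 0.01562 (lagging).

(a) P = 0.0006555 W  (b) Q = 0.04196 VAR  (c) S = 0.04196 VA  (d) PF = 0.01562 (lagging)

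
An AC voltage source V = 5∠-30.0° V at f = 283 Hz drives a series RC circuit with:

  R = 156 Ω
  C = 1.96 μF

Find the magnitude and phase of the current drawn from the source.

Step 1 — Angular frequency: ω = 2π·f = 2π·283 = 1778 rad/s.
Step 2 — Component impedances:
  R: Z = R = 156 Ω
  C: Z = 1/(jωC) = -j/(ω·C) = 0 - j286.9 Ω
Step 3 — Series combination: Z_total = R + C = 156 - j286.9 Ω = 326.6∠-61.5° Ω.
Step 4 — Source phasor: V = 5∠-30.0° V = 4.33 - j2.5 V.
Step 5 — Ohm's law: I = V / Z_total = (4.33 - j2.5) / (156 - j286.9) = 0.01306 + j0.007992 A.
Step 6 — Convert to polar: |I| = 0.01531 A, ∠I = 31.5°.

I = 0.01531∠31.5° A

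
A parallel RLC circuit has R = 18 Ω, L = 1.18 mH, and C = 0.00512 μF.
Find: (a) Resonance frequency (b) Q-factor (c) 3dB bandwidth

Step 1 — Resonance: ω₀ = 1/√(LC) = 1/√(0.00118·5.12e-09) = 4.068e+05 rad/s.
Step 2 — f₀ = ω₀/(2π) = 6.475e+04 Hz.
Step 3 — Parallel Q: Q = R/(ω₀L) = 18/(4.068e+05·0.00118) = 0.03749.
Step 4 — Bandwidth: Δω = ω₀/Q = 1.085e+07 rad/s; BW = Δω/(2π) = 1.727e+06 Hz.

(a) f₀ = 6.475e+04 Hz  (b) Q = 0.03749  (c) BW = 1.727e+06 Hz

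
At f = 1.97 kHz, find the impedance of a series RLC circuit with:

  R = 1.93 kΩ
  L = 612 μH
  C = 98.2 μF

Step 1 — Angular frequency: ω = 2π·f = 2π·1970 = 1.238e+04 rad/s.
Step 2 — Component impedances:
  R: Z = R = 1930 Ω
  L: Z = jωL = j·1.238e+04·0.000612 = 0 + j7.575 Ω
  C: Z = 1/(jωC) = -j/(ω·C) = 0 - j0.8227 Ω
Step 3 — Series combination: Z_total = R + L + C = 1930 + j6.753 Ω = 1930∠0.2° Ω.

Z = 1930 + j6.753 Ω = 1930∠0.2° Ω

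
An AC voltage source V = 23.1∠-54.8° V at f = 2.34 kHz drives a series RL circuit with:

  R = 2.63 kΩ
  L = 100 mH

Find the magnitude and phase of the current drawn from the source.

Step 1 — Angular frequency: ω = 2π·f = 2π·2340 = 1.47e+04 rad/s.
Step 2 — Component impedances:
  R: Z = R = 2630 Ω
  L: Z = jωL = j·1.47e+04·0.1 = 0 + j1470 Ω
Step 3 — Series combination: Z_total = R + L = 2630 + j1470 Ω = 3013∠29.2° Ω.
Step 4 — Source phasor: V = 23.1∠-54.8° V = 13.32 - j18.88 V.
Step 5 — Ohm's law: I = V / Z_total = (13.32 - j18.88) / (2630 + j1470) = 0.0008005 - j0.007625 A.
Step 6 — Convert to polar: |I| = 0.007667 A, ∠I = -84.0°.

I = 0.007667∠-84.0° A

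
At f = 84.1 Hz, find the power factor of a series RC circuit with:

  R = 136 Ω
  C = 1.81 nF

Step 1 — Angular frequency: ω = 2π·f = 2π·84.1 = 528.4 rad/s.
Step 2 — Component impedances:
  R: Z = R = 136 Ω
  C: Z = 1/(jωC) = -j/(ω·C) = 0 - j1.046e+06 Ω
Step 3 — Series combination: Z_total = R + C = 136 - j1.046e+06 Ω = 1.046e+06∠-90.0° Ω.
Step 4 — Power factor: PF = cos(φ) = Re(Z)/|Z| = 136/1.0456e+06 = 0.0001301.
Step 5 — Type: Im(Z) = -1.046e+06 ⇒ leading (phase φ = -90.0°).

PF = 0.0001301 (leading, φ = -90.0°)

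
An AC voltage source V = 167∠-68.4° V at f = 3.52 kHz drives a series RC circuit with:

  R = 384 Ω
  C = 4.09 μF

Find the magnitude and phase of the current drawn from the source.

Step 1 — Angular frequency: ω = 2π·f = 2π·3520 = 2.212e+04 rad/s.
Step 2 — Component impedances:
  R: Z = R = 384 Ω
  C: Z = 1/(jωC) = -j/(ω·C) = 0 - j11.05 Ω
Step 3 — Series combination: Z_total = R + C = 384 - j11.05 Ω = 384.2∠-1.6° Ω.
Step 4 — Source phasor: V = 167∠-68.4° V = 61.48 - j155.3 V.
Step 5 — Ohm's law: I = V / Z_total = (61.48 - j155.3) / (384 - j11.05) = 0.1716 - j0.3994 A.
Step 6 — Convert to polar: |I| = 0.4347 A, ∠I = -66.8°.

I = 0.4347∠-66.8° A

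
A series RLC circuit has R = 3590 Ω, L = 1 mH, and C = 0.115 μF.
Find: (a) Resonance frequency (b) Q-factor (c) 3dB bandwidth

Step 1 — Resonance condition Im(Z)=0 gives ω₀ = 1/√(LC).
Step 2 — ω₀ = 1/√(0.001·1.15e-07) = 9.325e+04 rad/s.
Step 3 — f₀ = ω₀/(2π) = 1.484e+04 Hz.
Step 4 — Series Q: Q = ω₀L/R = 9.325e+04·0.001/3590 = 0.02598.
Step 5 — 3dB bandwidth: Δω = ω₀/Q = 3.59e+06 rad/s; BW = Δω/(2π) = 5.714e+05 Hz.

(a) f₀ = 1.484e+04 Hz  (b) Q = 0.02598  (c) BW = 5.714e+05 Hz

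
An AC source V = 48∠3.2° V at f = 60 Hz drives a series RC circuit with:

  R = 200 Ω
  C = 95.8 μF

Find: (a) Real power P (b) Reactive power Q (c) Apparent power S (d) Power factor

Step 1 — Angular frequency: ω = 2π·f = 2π·60 = 377 rad/s.
Step 2 — Component impedances:
  R: Z = R = 200 Ω
  C: Z = 1/(jωC) = -j/(ω·C) = 0 - j27.69 Ω
Step 3 — Series combination: Z_total = R + C = 200 - j27.69 Ω = 201.9∠-7.9° Ω.
Step 4 — Source phasor: V = 48∠3.2° V = 47.93 + j2.679 V.
Step 5 — Current: I = V / Z = 0.2333 + j0.0457 A = 0.2377∠11.1° A.
Step 6 — Complex power: S = V·I* = 11.3 - j1.565 VA.
Step 7 — Real power: P = Re(S) = 11.3 W.
Step 8 — Reactive power: Q = Im(S) = -1.565 VAR.
Step 9 — Apparent power: |S| = 11.41 VA.
Step 10 — Power factor: PF = P/|S| = 0.9906 (leading).

(a) P = 11.3 W  (b) Q = -1.565 VAR  (c) S = 11.41 VA  (d) PF = 0.9906 (leading)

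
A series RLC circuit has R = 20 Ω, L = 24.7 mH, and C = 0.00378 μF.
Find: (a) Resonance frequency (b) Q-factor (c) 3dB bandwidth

Step 1 — Resonance: ω₀ = 1/√(LC) = 1/√(0.0247·3.78e-09) = 1.035e+05 rad/s.
Step 2 — f₀ = ω₀/(2π) = 1.647e+04 Hz.
Step 3 — Series Q: Q = ω₀L/R = 1.035e+05·0.0247/20 = 127.8.
Step 4 — Bandwidth: Δω = ω₀/Q = 809.7 rad/s; BW = Δω/(2π) = 128.9 Hz.

(a) f₀ = 1.647e+04 Hz  (b) Q = 127.8  (c) BW = 128.9 Hz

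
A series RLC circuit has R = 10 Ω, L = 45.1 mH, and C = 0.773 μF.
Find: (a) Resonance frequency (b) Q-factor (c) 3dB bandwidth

Step 1 — Resonance condition Im(Z)=0 gives ω₀ = 1/√(LC).
Step 2 — ω₀ = 1/√(0.0451·7.73e-07) = 5356 rad/s.
Step 3 — f₀ = ω₀/(2π) = 852.4 Hz.
Step 4 — Series Q: Q = ω₀L/R = 5356·0.0451/10 = 24.15.
Step 5 — 3dB bandwidth: Δω = ω₀/Q = 221.7 rad/s; BW = Δω/(2π) = 35.29 Hz.

(a) f₀ = 852.4 Hz  (b) Q = 24.15  (c) BW = 35.29 Hz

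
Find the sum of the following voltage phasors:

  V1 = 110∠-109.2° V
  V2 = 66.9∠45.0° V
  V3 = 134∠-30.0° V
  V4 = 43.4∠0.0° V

Step 1 — Convert each phasor to rectangular form:
  V1 = 110·(cos(-109.2°) + j·sin(-109.2°)) = -36.18 - j103.9 V
  V2 = 66.9·(cos(45.0°) + j·sin(45.0°)) = 47.31 + j47.31 V
  V3 = 134·(cos(-30.0°) + j·sin(-30.0°)) = 116 - j67 V
  V4 = 43.4·(cos(0.0°) + j·sin(0.0°)) = 43.4 V
Step 2 — Sum components: V_total = 170.6 - j123.6 V.
Step 3 — Convert to polar: |V_total| = 210.6 V, ∠V_total = -35.9°.

V_total = 210.6∠-35.9° V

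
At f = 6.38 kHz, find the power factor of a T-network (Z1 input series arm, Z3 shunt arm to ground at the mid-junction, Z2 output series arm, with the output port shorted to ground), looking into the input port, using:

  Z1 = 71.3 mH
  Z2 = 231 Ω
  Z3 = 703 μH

Step 1 — Angular frequency: ω = 2π·f = 2π·6380 = 4.009e+04 rad/s.
Step 2 — Component impedances:
  Z1: Z = jωL = j·4.009e+04·0.0713 = 0 + j2858 Ω
  Z2: Z = R = 231 Ω
  Z3: Z = jωL = j·4.009e+04·0.000703 = 0 + j28.18 Ω
Step 3 — With the output port shorted to ground, the output series arm Z2 runs from the junction to ground; the shunt arm Z3 also runs from the junction to ground. They appear in parallel: Z3 || Z2 = 3.388 + j27.77 Ω.
Step 4 — Series with input arm Z1: Z_in = Z1 + (Z3 || Z2) = 3.388 + j2886 Ω = 2886∠89.9° Ω.
Step 5 — Power factor: PF = cos(φ) = Re(Z)/|Z| = 3.388/2886 = 0.001174.
Step 6 — Type: Im(Z) = 2886 ⇒ lagging (phase φ = 89.9°).

PF = 0.001174 (lagging, φ = 89.9°)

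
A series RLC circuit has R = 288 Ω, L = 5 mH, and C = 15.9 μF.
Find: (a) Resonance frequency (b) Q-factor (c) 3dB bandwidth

Step 1 — Resonance condition Im(Z)=0 gives ω₀ = 1/√(LC).
Step 2 — ω₀ = 1/√(0.005·1.59e-05) = 3547 rad/s.
Step 3 — f₀ = ω₀/(2π) = 564.5 Hz.
Step 4 — Series Q: Q = ω₀L/R = 3547·0.005/288 = 0.06157.
Step 5 — 3dB bandwidth: Δω = ω₀/Q = 5.76e+04 rad/s; BW = Δω/(2π) = 9167 Hz.

(a) f₀ = 564.5 Hz  (b) Q = 0.06157  (c) BW = 9167 Hz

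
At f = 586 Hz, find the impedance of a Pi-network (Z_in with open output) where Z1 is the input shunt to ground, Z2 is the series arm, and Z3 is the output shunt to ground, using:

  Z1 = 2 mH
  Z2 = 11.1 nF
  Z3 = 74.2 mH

Step 1 — Angular frequency: ω = 2π·f = 2π·586 = 3682 rad/s.
Step 2 — Component impedances:
  Z1: Z = jωL = j·3682·0.002 = 0 + j7.364 Ω
  Z2: Z = 1/(jωC) = -j/(ω·C) = 0 - j2.447e+04 Ω
  Z3: Z = jωL = j·3682·0.0742 = 0 + j273.2 Ω
Step 3 — With open output, the series arm Z2 and the output shunt Z3 appear in series to ground: Z2 + Z3 = 0 - j2.419e+04 Ω.
Step 4 — Parallel with input shunt Z1: Z_in = Z1 || (Z2 + Z3) = 0 + j7.366 Ω = 7.366∠90.0° Ω.

Z = 0 + j7.366 Ω = 7.366∠90.0° Ω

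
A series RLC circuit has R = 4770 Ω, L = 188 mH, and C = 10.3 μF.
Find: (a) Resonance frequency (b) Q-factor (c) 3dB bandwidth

Step 1 — Resonance condition Im(Z)=0 gives ω₀ = 1/√(LC).
Step 2 — ω₀ = 1/√(0.188·1.03e-05) = 718.6 rad/s.
Step 3 — f₀ = ω₀/(2π) = 114.4 Hz.
Step 4 — Series Q: Q = ω₀L/R = 718.6·0.188/4770 = 0.02832.
Step 5 — 3dB bandwidth: Δω = ω₀/Q = 2.537e+04 rad/s; BW = Δω/(2π) = 4038 Hz.

(a) f₀ = 114.4 Hz  (b) Q = 0.02832  (c) BW = 4038 Hz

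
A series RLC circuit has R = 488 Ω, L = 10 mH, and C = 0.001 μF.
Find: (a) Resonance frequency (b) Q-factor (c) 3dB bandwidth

Step 1 — Resonance: ω₀ = 1/√(LC) = 1/√(0.01·1e-09) = 3.162e+05 rad/s.
Step 2 — f₀ = ω₀/(2π) = 5.033e+04 Hz.
Step 3 — Series Q: Q = ω₀L/R = 3.162e+05·0.01/488 = 6.48.
Step 4 — Bandwidth: Δω = ω₀/Q = 4.88e+04 rad/s; BW = Δω/(2π) = 7767 Hz.

(a) f₀ = 5.033e+04 Hz  (b) Q = 6.48  (c) BW = 7767 Hz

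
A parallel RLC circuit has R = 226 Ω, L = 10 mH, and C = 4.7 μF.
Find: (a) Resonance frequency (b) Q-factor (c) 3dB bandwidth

Step 1 — Resonance: ω₀ = 1/√(LC) = 1/√(0.01·4.7e-06) = 4613 rad/s.
Step 2 — f₀ = ω₀/(2π) = 734.1 Hz.
Step 3 — Parallel Q: Q = R/(ω₀L) = 226/(4613·0.01) = 4.9.
Step 4 — Bandwidth: Δω = ω₀/Q = 941.4 rad/s; BW = Δω/(2π) = 149.8 Hz.

(a) f₀ = 734.1 Hz  (b) Q = 4.9  (c) BW = 149.8 Hz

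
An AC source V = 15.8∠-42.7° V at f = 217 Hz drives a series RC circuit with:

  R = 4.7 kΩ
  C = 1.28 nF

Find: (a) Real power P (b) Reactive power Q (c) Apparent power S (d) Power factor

Step 1 — Angular frequency: ω = 2π·f = 2π·217 = 1363 rad/s.
Step 2 — Component impedances:
  R: Z = R = 4700 Ω
  C: Z = 1/(jωC) = -j/(ω·C) = 0 - j5.73e+05 Ω
Step 3 — Series combination: Z_total = R + C = 4700 - j5.73e+05 Ω = 5.73e+05∠-89.5° Ω.
Step 4 — Source phasor: V = 15.8∠-42.7° V = 11.61 - j10.71 V.
Step 5 — Current: I = V / Z = 1.886e-05 + j2.011e-05 A = 2.757e-05∠46.8° A.
Step 6 — Complex power: S = V·I* = 3.573e-06 - j0.0004356 VA.
Step 7 — Real power: P = Re(S) = 3.573e-06 W.
Step 8 — Reactive power: Q = Im(S) = -0.0004356 VAR.
Step 9 — Apparent power: |S| = 0.0004357 VA.
Step 10 — Power factor: PF = P/|S| = 0.008202 (leading).

(a) P = 3.573e-06 W  (b) Q = -0.0004356 VAR  (c) S = 0.0004357 VA  (d) PF = 0.008202 (leading)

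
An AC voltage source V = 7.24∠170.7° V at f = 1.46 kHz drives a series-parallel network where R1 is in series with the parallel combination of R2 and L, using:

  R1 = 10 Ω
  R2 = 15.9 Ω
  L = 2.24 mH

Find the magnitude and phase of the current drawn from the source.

Step 1 — Angular frequency: ω = 2π·f = 2π·1460 = 9173 rad/s.
Step 2 — Component impedances:
  R1: Z = R = 10 Ω
  R2: Z = R = 15.9 Ω
  L: Z = jωL = j·9173·0.00224 = 0 + j20.55 Ω
Step 3 — Parallel branch: R2 || L = 1/(1/R2 + 1/L) = 9.945 + j7.696 Ω.
Step 4 — Series with R1: Z_total = R1 + (R2 || L) = 19.95 + j7.696 Ω = 21.38∠21.1° Ω.
Step 5 — Source phasor: V = 7.24∠170.7° V = -7.145 + j1.17 V.
Step 6 — Ohm's law: I = V / Z_total = (-7.145 + j1.17) / (19.95 + j7.696) = -0.2921 + j0.1714 A.
Step 7 — Convert to polar: |I| = 0.3387 A, ∠I = 149.6°.

I = 0.3387∠149.6° A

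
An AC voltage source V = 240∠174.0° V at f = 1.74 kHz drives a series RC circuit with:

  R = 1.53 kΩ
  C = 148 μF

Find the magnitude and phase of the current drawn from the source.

Step 1 — Angular frequency: ω = 2π·f = 2π·1740 = 1.093e+04 rad/s.
Step 2 — Component impedances:
  R: Z = R = 1530 Ω
  C: Z = 1/(jωC) = -j/(ω·C) = 0 - j0.618 Ω
Step 3 — Series combination: Z_total = R + C = 1530 - j0.618 Ω = 1530∠-0.0° Ω.
Step 4 — Source phasor: V = 240∠174.0° V = -238.7 + j25.09 V.
Step 5 — Ohm's law: I = V / Z_total = (-238.7 + j25.09) / (1530 - j0.618) = -0.156 + j0.01633 A.
Step 6 — Convert to polar: |I| = 0.1569 A, ∠I = 174.0°.

I = 0.1569∠174.0° A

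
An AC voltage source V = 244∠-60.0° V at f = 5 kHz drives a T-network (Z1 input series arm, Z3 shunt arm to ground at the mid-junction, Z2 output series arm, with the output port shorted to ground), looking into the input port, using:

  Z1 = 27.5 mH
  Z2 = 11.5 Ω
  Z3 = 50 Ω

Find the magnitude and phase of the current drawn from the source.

Step 1 — Angular frequency: ω = 2π·f = 2π·5000 = 3.142e+04 rad/s.
Step 2 — Component impedances:
  Z1: Z = jωL = j·3.142e+04·0.0275 = 0 + j863.9 Ω
  Z2: Z = R = 11.5 Ω
  Z3: Z = R = 50 Ω
Step 3 — With the output port shorted to ground, the output series arm Z2 runs from the junction to ground; the shunt arm Z3 also runs from the junction to ground. They appear in parallel: Z3 || Z2 = 9.35 Ω.
Step 4 — Series with input arm Z1: Z_in = Z1 + (Z3 || Z2) = 9.35 + j863.9 Ω = 864∠89.4° Ω.
Step 5 — Source phasor: V = 244∠-60.0° V = 122 - j211.3 V.
Step 6 — Ohm's law: I = V / Z_total = (122 - j211.3) / (9.35 + j863.9) = -0.243 - j0.1438 A.
Step 7 — Convert to polar: |I| = 0.2824 A, ∠I = -149.4°.

I = 0.2824∠-149.4° A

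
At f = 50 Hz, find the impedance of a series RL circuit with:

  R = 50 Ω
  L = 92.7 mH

Step 1 — Angular frequency: ω = 2π·f = 2π·50 = 314.2 rad/s.
Step 2 — Component impedances:
  R: Z = R = 50 Ω
  L: Z = jωL = j·314.2·0.0927 = 0 + j29.12 Ω
Step 3 — Series combination: Z_total = R + L = 50 + j29.12 Ω = 57.86∠30.2° Ω.

Z = 50 + j29.12 Ω = 57.86∠30.2° Ω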